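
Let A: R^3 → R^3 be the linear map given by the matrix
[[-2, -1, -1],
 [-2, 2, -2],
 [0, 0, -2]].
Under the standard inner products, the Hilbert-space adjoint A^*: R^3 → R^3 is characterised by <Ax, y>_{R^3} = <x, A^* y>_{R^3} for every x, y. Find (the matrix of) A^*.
A^* = A^T =
[[-2, -2, 0],
 [-1, 2, 0],
 [-1, -2, -2]]

For real matrices with standard dot products, the defining identity <Ax, y> = <x, A^* y> gives (Ax)^T y = x^T (A^*) y, i.e. x^T A^T y = x^T (A^*) y. Since this holds for all x, y, we must have A^* = A^T. Therefore
A^* =
[[-2, -2, 0],
 [-1, 2, 0],
 [-1, -2, -2]].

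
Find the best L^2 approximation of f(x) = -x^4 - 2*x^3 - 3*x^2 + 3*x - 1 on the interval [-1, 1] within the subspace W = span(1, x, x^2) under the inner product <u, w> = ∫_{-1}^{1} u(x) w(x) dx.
g(x) = -27*x^2/7 + 9*x/5 - 32/35

The best approximation g ∈ W is the orthogonal projection of f onto W. Writing g = a_0 + a_1 x + a_2 x^2, the coefficients solve the normal equations G · a = b where
  G_{ij} = <φ_i, φ_j> and b_i = <f, φ_i>, with φ_0 = 1, φ_1 = x, φ_2 = x^2.
G =
  [2, 0, 2/3]
  [0, 2/3, 0]
  [2/3, 0, 2/5],
b = (-22/5, 6/5, -226/105).
Solving gives a_0 = -32/35, a_1 = 9/5, a_2 = -27/7, so
  g(x) = -27*x^2/7 + 9*x/5 - 32/35.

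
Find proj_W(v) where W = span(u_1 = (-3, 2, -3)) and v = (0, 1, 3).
proj_W(v) = (21/22, -7/11, 21/22)

Set up U = [u_1 | ... | u_1] ∈ R^(3×1). The projector onto W = col(U) is P = U (U^T U)^(-1) U^T.
Compute U^T U =
  [22],
and U^T v = (-7).
Solve U^T U · c = U^T v for the coefficients: c = (-7/22). The projection is proj_W(v) = U c.
Check: (v - proj_W(v)) · u_1 = 0  (should be 0).
Result: proj_W(v) = (21/22, -7/11, 21/22).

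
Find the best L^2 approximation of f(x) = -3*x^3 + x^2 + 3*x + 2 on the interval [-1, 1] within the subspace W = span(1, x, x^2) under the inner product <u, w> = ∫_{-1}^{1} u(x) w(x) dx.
g(x) = x^2 + 6*x/5 + 2

The best approximation g ∈ W is the orthogonal projection of f onto W. Writing g = a_0 + a_1 x + a_2 x^2, the coefficients solve the normal equations G · a = b where
  G_{ij} = <φ_i, φ_j> and b_i = <f, φ_i>, with φ_0 = 1, φ_1 = x, φ_2 = x^2.
G =
  [2, 0, 2/3]
  [0, 2/3, 0]
  [2/3, 0, 2/5],
b = (14/3, 4/5, 26/15).
Solving gives a_0 = 2, a_1 = 6/5, a_2 = 1, so
  g(x) = x^2 + 6*x/5 + 2.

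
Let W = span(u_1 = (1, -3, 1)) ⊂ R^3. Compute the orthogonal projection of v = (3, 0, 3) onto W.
proj_W(v) = (6/11, -18/11, 6/11)

Set up U = [u_1 | ... | u_1] ∈ R^(3×1). The projector onto W = col(U) is P = U (U^T U)^(-1) U^T.
Compute U^T U =
  [11],
and U^T v = (6).
Solve U^T U · c = U^T v for the coefficients: c = (6/11). The projection is proj_W(v) = U c.
Check: (v - proj_W(v)) · u_1 = 0  (should be 0).
Result: proj_W(v) = (6/11, -18/11, 6/11).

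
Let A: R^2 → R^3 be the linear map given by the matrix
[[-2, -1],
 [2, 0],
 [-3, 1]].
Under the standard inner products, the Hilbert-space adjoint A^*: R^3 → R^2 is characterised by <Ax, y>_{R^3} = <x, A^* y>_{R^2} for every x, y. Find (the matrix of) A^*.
A^* = A^T =
[[-2, 2, -3],
 [-1, 0, 1]]

For real matrices with standard dot products, the defining identity <Ax, y> = <x, A^* y> gives (Ax)^T y = x^T (A^*) y, i.e. x^T A^T y = x^T (A^*) y. Since this holds for all x, y, we must have A^* = A^T. Therefore
A^* =
[[-2, 2, -3],
 [-1, 0, 1]].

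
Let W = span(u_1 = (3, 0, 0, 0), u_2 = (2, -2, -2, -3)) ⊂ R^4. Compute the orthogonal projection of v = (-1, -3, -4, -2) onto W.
proj_W(v) = (-1, -40/17, -40/17, -60/17)

Set up U = [u_1 | ... | u_2] ∈ R^(4×2). The projector onto W = col(U) is P = U (U^T U)^(-1) U^T.
Compute U^T U =
  [9, 6]
  [6, 21],
and U^T v = (-3, 18).
Solve U^T U · c = U^T v for the coefficients: c = (-19/17, 20/17). The projection is proj_W(v) = U c.
Check: (v - proj_W(v)) · u_1 = 0  (should be 0).
Check: (v - proj_W(v)) · u_2 = 0  (should be 0).
Result: proj_W(v) = (-1, -40/17, -40/17, -60/17).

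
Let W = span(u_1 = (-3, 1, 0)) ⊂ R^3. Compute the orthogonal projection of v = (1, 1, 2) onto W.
proj_W(v) = (3/5, -1/5, 0)

Set up U = [u_1 | ... | u_1] ∈ R^(3×1). The projector onto W = col(U) is P = U (U^T U)^(-1) U^T.
Compute U^T U =
  [10],
and U^T v = (-2).
Solve U^T U · c = U^T v for the coefficients: c = (-1/5). The projection is proj_W(v) = U c.
Check: (v - proj_W(v)) · u_1 = 0  (should be 0).
Result: proj_W(v) = (3/5, -1/5, 0).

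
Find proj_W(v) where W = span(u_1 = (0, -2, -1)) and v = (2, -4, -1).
proj_W(v) = (0, -18/5, -9/5)

Set up U = [u_1 | ... | u_1] ∈ R^(3×1). The projector onto W = col(U) is P = U (U^T U)^(-1) U^T.
Compute U^T U =
  [5],
and U^T v = (9).
Solve U^T U · c = U^T v for the coefficients: c = (9/5). The projection is proj_W(v) = U c.
Check: (v - proj_W(v)) · u_1 = 0  (should be 0).
Result: proj_W(v) = (0, -18/5, -9/5).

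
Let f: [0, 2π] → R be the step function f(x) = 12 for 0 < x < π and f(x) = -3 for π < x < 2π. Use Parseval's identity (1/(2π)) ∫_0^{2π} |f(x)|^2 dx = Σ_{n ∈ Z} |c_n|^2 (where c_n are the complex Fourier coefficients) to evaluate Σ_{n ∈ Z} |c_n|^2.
Σ |c_n|^2 = 153/2

Parseval equates the L^2 energy of f (normalised by 1/(2π)) with the ℓ^2 sum of its Fourier coefficients: (1/(2π)) ∫_0^{2π} |f|^2 = Σ |c_n|^2.
Compute the left side: (1/(2π)) [∫_0^π 12^2 dx + ∫_π^{2π} (-3)^2 dx] = (1/(2π)) · (144π + 9π) = (144 + 9)/2 = 153/2.
So Σ_{n ∈ Z} |c_n|^2 = 153/2.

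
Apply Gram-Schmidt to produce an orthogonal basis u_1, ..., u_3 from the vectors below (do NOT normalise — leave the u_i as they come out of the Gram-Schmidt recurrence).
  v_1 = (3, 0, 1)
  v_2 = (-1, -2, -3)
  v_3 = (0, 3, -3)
Orthogonal basis:
  u_1 = (3, 0, 1)
  u_2 = (4/5, -2, -12/5)
  u_3 = (21/26, 42/13, -63/26)

Apply the Gram-Schmidt recurrence
  u_1 = v_1
  u_i = v_i − Σ_{j<i} ((v_i · u_j) / (u_j · u_j)) · u_j.

Step by step this gives:
  u_1 = (3, 0, 1)
  u_2 = (4/5, -2, -12/5)
  u_3 = (21/26, 42/13, -63/26)

Orthogonality check:
  u_2 · u_1 = 0 (should be 0)
  u_3 · u_1 = 0 (should be 0)
  u_3 · u_2 = 0 (should be 0)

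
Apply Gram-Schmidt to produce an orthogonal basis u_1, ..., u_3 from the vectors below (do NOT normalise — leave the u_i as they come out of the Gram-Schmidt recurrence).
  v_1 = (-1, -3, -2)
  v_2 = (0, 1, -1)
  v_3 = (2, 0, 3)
Orthogonal basis:
  u_1 = (-1, -3, -2)
  u_2 = (-1/14, 11/14, -8/7)
  u_3 = (35/27, -7/27, -7/27)

Apply the Gram-Schmidt recurrence
  u_1 = v_1
  u_i = v_i − Σ_{j<i} ((v_i · u_j) / (u_j · u_j)) · u_j.

Step by step this gives:
  u_1 = (-1, -3, -2)
  u_2 = (-1/14, 11/14, -8/7)
  u_3 = (35/27, -7/27, -7/27)

Orthogonality check:
  u_2 · u_1 = 0 (should be 0)
  u_3 · u_1 = 0 (should be 0)
  u_3 · u_2 = 0 (should be 0)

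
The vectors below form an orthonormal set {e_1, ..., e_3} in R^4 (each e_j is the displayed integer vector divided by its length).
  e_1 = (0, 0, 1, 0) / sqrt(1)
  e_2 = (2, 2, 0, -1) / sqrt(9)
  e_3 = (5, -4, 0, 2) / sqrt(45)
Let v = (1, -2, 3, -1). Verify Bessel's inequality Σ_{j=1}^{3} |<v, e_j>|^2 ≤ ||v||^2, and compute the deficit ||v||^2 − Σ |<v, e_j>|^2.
Σ |<v, e_j>|^2 = 59/5; ||v||^2 = 15; deficit = 16/5

Write each e_j = u_j / sqrt(<u_j, u_j>) where u_j is the displayed integer vector. Then <v, e_j> = <v, u_j> / sqrt(<u_j, u_j>), so |<v, e_j>|^2 = <v, u_j>^2 / <u_j, u_j>.
Coefficients: <v, e_1> = 3/sqrt(1), <v, e_2> = -1/sqrt(9), <v, e_3> = 11/sqrt(45).
Square and sum: Σ |<v, e_j>|^2 = 59/5.
Compute ||v||^2 = v·v = 15.
Deficit = 15 − 59/5 = 16/5 ≥ 0, confirming Bessel's inequality. (The deficit equals ||v − Σ <v,e_j> e_j||^2, the squared distance from v to span{e_j}.)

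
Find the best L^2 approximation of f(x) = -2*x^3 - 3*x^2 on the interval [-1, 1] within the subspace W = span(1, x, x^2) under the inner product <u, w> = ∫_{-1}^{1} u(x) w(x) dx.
g(x) = -3*x^2 - 6*x/5

The best approximation g ∈ W is the orthogonal projection of f onto W. Writing g = a_0 + a_1 x + a_2 x^2, the coefficients solve the normal equations G · a = b where
  G_{ij} = <φ_i, φ_j> and b_i = <f, φ_i>, with φ_0 = 1, φ_1 = x, φ_2 = x^2.
G =
  [2, 0, 2/3]
  [0, 2/3, 0]
  [2/3, 0, 2/5],
b = (-2, -4/5, -6/5).
Solving gives a_0 = 0, a_1 = -6/5, a_2 = -3, so
  g(x) = -3*x^2 - 6*x/5.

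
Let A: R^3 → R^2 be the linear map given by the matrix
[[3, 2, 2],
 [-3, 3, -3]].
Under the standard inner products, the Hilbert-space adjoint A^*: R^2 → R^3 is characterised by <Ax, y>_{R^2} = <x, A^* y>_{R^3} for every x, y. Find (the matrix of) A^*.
A^* = A^T =
[[3, -3],
 [2, 3],
 [2, -3]]

For real matrices with standard dot products, the defining identity <Ax, y> = <x, A^* y> gives (Ax)^T y = x^T (A^*) y, i.e. x^T A^T y = x^T (A^*) y. Since this holds for all x, y, we must have A^* = A^T. Therefore
A^* =
[[3, -3],
 [2, 3],
 [2, -3]].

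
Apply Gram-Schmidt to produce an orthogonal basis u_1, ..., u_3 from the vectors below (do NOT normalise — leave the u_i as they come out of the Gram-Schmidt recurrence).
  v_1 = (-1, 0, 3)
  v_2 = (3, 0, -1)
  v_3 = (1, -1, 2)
Orthogonal basis:
  u_1 = (-1, 0, 3)
  u_2 = (12/5, 0, 4/5)
  u_3 = (0, -1, 0)

Apply the Gram-Schmidt recurrence
  u_1 = v_1
  u_i = v_i − Σ_{j<i} ((v_i · u_j) / (u_j · u_j)) · u_j.

Step by step this gives:
  u_1 = (-1, 0, 3)
  u_2 = (12/5, 0, 4/5)
  u_3 = (0, -1, 0)

Orthogonality check:
  u_2 · u_1 = 0 (should be 0)
  u_3 · u_1 = 0 (should be 0)
  u_3 · u_2 = 0 (should be 0)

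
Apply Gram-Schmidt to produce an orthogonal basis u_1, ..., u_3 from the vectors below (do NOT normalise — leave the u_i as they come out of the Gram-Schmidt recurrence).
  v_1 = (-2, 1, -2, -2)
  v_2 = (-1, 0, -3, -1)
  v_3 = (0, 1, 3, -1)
Orthogonal basis:
  u_1 = (-2, 1, -2, -2)
  u_2 = (7/13, -10/13, -19/13, 7/13)
  u_3 = (20/43, -4/43, 1/43, -23/43)

Apply the Gram-Schmidt recurrence
  u_1 = v_1
  u_i = v_i − Σ_{j<i} ((v_i · u_j) / (u_j · u_j)) · u_j.

Step by step this gives:
  u_1 = (-2, 1, -2, -2)
  u_2 = (7/13, -10/13, -19/13, 7/13)
  u_3 = (20/43, -4/43, 1/43, -23/43)

Orthogonality check:
  u_2 · u_1 = 0 (should be 0)
  u_3 · u_1 = 0 (should be 0)
  u_3 · u_2 = 0 (should be 0)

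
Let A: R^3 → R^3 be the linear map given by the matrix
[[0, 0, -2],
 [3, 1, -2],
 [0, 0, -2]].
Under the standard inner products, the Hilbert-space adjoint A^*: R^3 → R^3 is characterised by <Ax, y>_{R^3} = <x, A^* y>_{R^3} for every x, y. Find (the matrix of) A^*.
A^* = A^T =
[[0, 3, 0],
 [0, 1, 0],
 [-2, -2, -2]]

For real matrices with standard dot products, the defining identity <Ax, y> = <x, A^* y> gives (Ax)^T y = x^T (A^*) y, i.e. x^T A^T y = x^T (A^*) y. Since this holds for all x, y, we must have A^* = A^T. Therefore
A^* =
[[0, 3, 0],
 [0, 1, 0],
 [-2, -2, -2]].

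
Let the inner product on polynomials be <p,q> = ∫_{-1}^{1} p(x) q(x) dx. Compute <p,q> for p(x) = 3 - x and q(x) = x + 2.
<p,q> = 34/3

Expand the product: p(x)·q(x) = -x^2 + x + 6.
∫_{-1}^{1} of each monomial x^k gives [2/(k+1) if k even, 0 if k odd]. Integrating term-by-term (or equivalently evaluating the antiderivative F(x) = -x^3/3 + x^2/2 + 6*x at the endpoints):
  F(1) − F(−1) = 37/6 − (-31/6) = 34/3.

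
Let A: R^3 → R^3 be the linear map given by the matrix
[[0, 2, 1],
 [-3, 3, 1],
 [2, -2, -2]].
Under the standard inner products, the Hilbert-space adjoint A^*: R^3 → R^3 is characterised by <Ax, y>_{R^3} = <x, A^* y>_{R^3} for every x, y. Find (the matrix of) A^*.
A^* = A^T =
[[0, -3, 2],
 [2, 3, -2],
 [1, 1, -2]]

For real matrices with standard dot products, the defining identity <Ax, y> = <x, A^* y> gives (Ax)^T y = x^T (A^*) y, i.e. x^T A^T y = x^T (A^*) y. Since this holds for all x, y, we must have A^* = A^T. Therefore
A^* =
[[0, -3, 2],
 [2, 3, -2],
 [1, 1, -2]].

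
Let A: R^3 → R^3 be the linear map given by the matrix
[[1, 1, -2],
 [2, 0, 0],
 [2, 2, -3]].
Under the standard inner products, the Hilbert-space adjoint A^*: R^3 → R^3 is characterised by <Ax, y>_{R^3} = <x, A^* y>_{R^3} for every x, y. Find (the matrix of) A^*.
A^* = A^T =
[[1, 2, 2],
 [1, 0, 2],
 [-2, 0, -3]]

For real matrices with standard dot products, the defining identity <Ax, y> = <x, A^* y> gives (Ax)^T y = x^T (A^*) y, i.e. x^T A^T y = x^T (A^*) y. Since this holds for all x, y, we must have A^* = A^T. Therefore
A^* =
[[1, 2, 2],
 [1, 0, 2],
 [-2, 0, -3]].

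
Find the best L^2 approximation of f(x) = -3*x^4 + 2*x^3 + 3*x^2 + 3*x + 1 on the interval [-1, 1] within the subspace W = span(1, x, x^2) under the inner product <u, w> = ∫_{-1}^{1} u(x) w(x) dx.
g(x) = 3*x^2/7 + 21*x/5 + 44/35

The best approximation g ∈ W is the orthogonal projection of f onto W. Writing g = a_0 + a_1 x + a_2 x^2, the coefficients solve the normal equations G · a = b where
  G_{ij} = <φ_i, φ_j> and b_i = <f, φ_i>, with φ_0 = 1, φ_1 = x, φ_2 = x^2.
G =
  [2, 0, 2/3]
  [0, 2/3, 0]
  [2/3, 0, 2/5],
b = (14/5, 14/5, 106/105).
Solving gives a_0 = 44/35, a_1 = 21/5, a_2 = 3/7, so
  g(x) = 3*x^2/7 + 21*x/5 + 44/35.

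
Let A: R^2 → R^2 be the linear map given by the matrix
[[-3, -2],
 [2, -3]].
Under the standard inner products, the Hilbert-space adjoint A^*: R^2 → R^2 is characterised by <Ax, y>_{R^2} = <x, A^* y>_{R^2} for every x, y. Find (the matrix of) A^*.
A^* = A^T =
[[-3, 2],
 [-2, -3]]

For real matrices with standard dot products, the defining identity <Ax, y> = <x, A^* y> gives (Ax)^T y = x^T (A^*) y, i.e. x^T A^T y = x^T (A^*) y. Since this holds for all x, y, we must have A^* = A^T. Therefore
A^* =
[[-3, 2],
 [-2, -3]].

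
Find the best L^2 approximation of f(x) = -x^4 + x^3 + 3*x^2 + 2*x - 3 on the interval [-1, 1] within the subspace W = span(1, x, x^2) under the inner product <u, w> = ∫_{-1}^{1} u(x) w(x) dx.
g(x) = 15*x^2/7 + 13*x/5 - 102/35

The best approximation g ∈ W is the orthogonal projection of f onto W. Writing g = a_0 + a_1 x + a_2 x^2, the coefficients solve the normal equations G · a = b where
  G_{ij} = <φ_i, φ_j> and b_i = <f, φ_i>, with φ_0 = 1, φ_1 = x, φ_2 = x^2.
G =
  [2, 0, 2/3]
  [0, 2/3, 0]
  [2/3, 0, 2/5],
b = (-22/5, 26/15, -38/35).
Solving gives a_0 = -102/35, a_1 = 13/5, a_2 = 15/7, so
  g(x) = 15*x^2/7 + 13*x/5 - 102/35.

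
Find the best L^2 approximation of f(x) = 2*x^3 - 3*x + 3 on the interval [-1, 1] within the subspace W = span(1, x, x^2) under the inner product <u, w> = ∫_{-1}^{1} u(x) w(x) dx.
g(x) = 3 - 9*x/5

The best approximation g ∈ W is the orthogonal projection of f onto W. Writing g = a_0 + a_1 x + a_2 x^2, the coefficients solve the normal equations G · a = b where
  G_{ij} = <φ_i, φ_j> and b_i = <f, φ_i>, with φ_0 = 1, φ_1 = x, φ_2 = x^2.
G =
  [2, 0, 2/3]
  [0, 2/3, 0]
  [2/3, 0, 2/5],
b = (6, -6/5, 2).
Solving gives a_0 = 3, a_1 = -9/5, a_2 = 0, so
  g(x) = 3 - 9*x/5.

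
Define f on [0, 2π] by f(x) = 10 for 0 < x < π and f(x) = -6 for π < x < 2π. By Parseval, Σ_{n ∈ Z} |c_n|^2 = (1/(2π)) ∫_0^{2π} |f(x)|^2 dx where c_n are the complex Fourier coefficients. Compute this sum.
Σ |c_n|^2 = 68

Parseval equates the L^2 energy of f (normalised by 1/(2π)) with the ℓ^2 sum of its Fourier coefficients: (1/(2π)) ∫_0^{2π} |f|^2 = Σ |c_n|^2.
Compute the left side: (1/(2π)) [∫_0^π 10^2 dx + ∫_π^{2π} (-6)^2 dx] = (1/(2π)) · (100π + 36π) = (100 + 36)/2 = 68.
So Σ_{n ∈ Z} |c_n|^2 = 68.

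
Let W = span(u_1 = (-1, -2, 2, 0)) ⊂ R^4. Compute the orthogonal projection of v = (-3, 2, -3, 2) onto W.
proj_W(v) = (7/9, 14/9, -14/9, 0)

Set up U = [u_1 | ... | u_1] ∈ R^(4×1). The projector onto W = col(U) is P = U (U^T U)^(-1) U^T.
Compute U^T U =
  [9],
and U^T v = (-7).
Solve U^T U · c = U^T v for the coefficients: c = (-7/9). The projection is proj_W(v) = U c.
Check: (v - proj_W(v)) · u_1 = 0  (should be 0).
Result: proj_W(v) = (7/9, 14/9, -14/9, 0).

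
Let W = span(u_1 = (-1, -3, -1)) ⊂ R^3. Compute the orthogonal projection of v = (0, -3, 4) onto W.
proj_W(v) = (-5/11, -15/11, -5/11)

Set up U = [u_1 | ... | u_1] ∈ R^(3×1). The projector onto W = col(U) is P = U (U^T U)^(-1) U^T.
Compute U^T U =
  [11],
and U^T v = (5).
Solve U^T U · c = U^T v for the coefficients: c = (5/11). The projection is proj_W(v) = U c.
Check: (v - proj_W(v)) · u_1 = 0  (should be 0).
Result: proj_W(v) = (-5/11, -15/11, -5/11).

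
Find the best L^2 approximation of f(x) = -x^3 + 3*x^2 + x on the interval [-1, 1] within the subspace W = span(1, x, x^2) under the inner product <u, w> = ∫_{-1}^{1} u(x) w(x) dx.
g(x) = 3*x^2 + 2*x/5

The best approximation g ∈ W is the orthogonal projection of f onto W. Writing g = a_0 + a_1 x + a_2 x^2, the coefficients solve the normal equations G · a = b where
  G_{ij} = <φ_i, φ_j> and b_i = <f, φ_i>, with φ_0 = 1, φ_1 = x, φ_2 = x^2.
G =
  [2, 0, 2/3]
  [0, 2/3, 0]
  [2/3, 0, 2/5],
b = (2, 4/15, 6/5).
Solving gives a_0 = 0, a_1 = 2/5, a_2 = 3, so
  g(x) = 3*x^2 + 2*x/5.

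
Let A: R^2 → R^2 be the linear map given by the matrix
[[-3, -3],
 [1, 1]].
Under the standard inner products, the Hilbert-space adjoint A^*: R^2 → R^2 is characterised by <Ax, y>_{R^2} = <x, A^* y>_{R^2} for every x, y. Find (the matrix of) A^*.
A^* = A^T =
[[-3, 1],
 [-3, 1]]

For real matrices with standard dot products, the defining identity <Ax, y> = <x, A^* y> gives (Ax)^T y = x^T (A^*) y, i.e. x^T A^T y = x^T (A^*) y. Since this holds for all x, y, we must have A^* = A^T. Therefore
A^* =
[[-3, 1],
 [-3, 1]].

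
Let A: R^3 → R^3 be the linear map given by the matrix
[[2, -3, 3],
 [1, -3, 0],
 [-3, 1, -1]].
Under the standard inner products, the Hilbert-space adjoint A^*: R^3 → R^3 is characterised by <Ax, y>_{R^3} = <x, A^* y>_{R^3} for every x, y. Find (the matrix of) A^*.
A^* = A^T =
[[2, 1, -3],
 [-3, -3, 1],
 [3, 0, -1]]

For real matrices with standard dot products, the defining identity <Ax, y> = <x, A^* y> gives (Ax)^T y = x^T (A^*) y, i.e. x^T A^T y = x^T (A^*) y. Since this holds for all x, y, we must have A^* = A^T. Therefore
A^* =
[[2, 1, -3],
 [-3, -3, 1],
 [3, 0, -1]].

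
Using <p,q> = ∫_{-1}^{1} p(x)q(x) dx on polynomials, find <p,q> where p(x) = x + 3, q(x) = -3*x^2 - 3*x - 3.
<p,q> = -26

Expand the product: p(x)·q(x) = -3*x^3 - 12*x^2 - 12*x - 9.
∫_{-1}^{1} of each monomial x^k gives [2/(k+1) if k even, 0 if k odd]. Integrating term-by-term (or equivalently evaluating the antiderivative F(x) = -3*x^4/4 - 4*x^3 - 6*x^2 - 9*x at the endpoints):
  F(1) − F(−1) = -79/4 − (25/4) = -26.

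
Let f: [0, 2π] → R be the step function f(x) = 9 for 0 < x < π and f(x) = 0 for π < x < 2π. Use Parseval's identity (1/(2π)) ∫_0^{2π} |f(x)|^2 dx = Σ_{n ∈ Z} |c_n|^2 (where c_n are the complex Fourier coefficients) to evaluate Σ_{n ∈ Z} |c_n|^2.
Σ |c_n|^2 = 81/2

Parseval equates the L^2 energy of f (normalised by 1/(2π)) with the ℓ^2 sum of its Fourier coefficients: (1/(2π)) ∫_0^{2π} |f|^2 = Σ |c_n|^2.
Compute the left side: (1/(2π)) [∫_0^π 9^2 dx + ∫_π^{2π} 0^2 dx] = (1/(2π)) · (81π + 0π) = (81 + 0)/2 = 81/2.
So Σ_{n ∈ Z} |c_n|^2 = 81/2.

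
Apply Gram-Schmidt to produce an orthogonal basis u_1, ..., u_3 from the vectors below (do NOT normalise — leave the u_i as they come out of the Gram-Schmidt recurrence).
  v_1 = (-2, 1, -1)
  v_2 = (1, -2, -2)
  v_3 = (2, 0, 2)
Orthogonal basis:
  u_1 = (-2, 1, -1)
  u_2 = (1/3, -5/3, -7/3)
  u_3 = (4/25, 1/5, -3/25)

Apply the Gram-Schmidt recurrence
  u_1 = v_1
  u_i = v_i − Σ_{j<i} ((v_i · u_j) / (u_j · u_j)) · u_j.

Step by step this gives:
  u_1 = (-2, 1, -1)
  u_2 = (1/3, -5/3, -7/3)
  u_3 = (4/25, 1/5, -3/25)

Orthogonality check:
  u_2 · u_1 = 0 (should be 0)
  u_3 · u_1 = 0 (should be 0)
  u_3 · u_2 = 0 (should be 0)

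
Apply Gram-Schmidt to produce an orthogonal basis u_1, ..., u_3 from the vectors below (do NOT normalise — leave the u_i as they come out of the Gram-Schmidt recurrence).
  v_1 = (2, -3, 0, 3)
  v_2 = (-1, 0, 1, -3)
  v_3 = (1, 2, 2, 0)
Orthogonal basis:
  u_1 = (2, -3, 0, 3)
  u_2 = (0, -3/2, 1, -3/2)
  u_3 = (15/11, 13/11, 24/11, 3/11)

Apply the Gram-Schmidt recurrence
  u_1 = v_1
  u_i = v_i − Σ_{j<i} ((v_i · u_j) / (u_j · u_j)) · u_j.

Step by step this gives:
  u_1 = (2, -3, 0, 3)
  u_2 = (0, -3/2, 1, -3/2)
  u_3 = (15/11, 13/11, 24/11, 3/11)

Orthogonality check:
  u_2 · u_1 = 0 (should be 0)
  u_3 · u_1 = 0 (should be 0)
  u_3 · u_2 = 0 (should be 0)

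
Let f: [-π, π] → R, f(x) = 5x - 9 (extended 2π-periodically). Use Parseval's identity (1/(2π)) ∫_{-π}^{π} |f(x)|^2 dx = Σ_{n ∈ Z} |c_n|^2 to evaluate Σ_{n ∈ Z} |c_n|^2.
Σ |c_n|^2 = 25π^2/3 + 81

Expand and integrate term by term over [-π, π]:
  ∫ (5x)^2 dx = 25·(2π^3/3); ∫ 2·5·(-9)·x dx = 0 (odd integrand); ∫ (-9)^2 dx = 81·2π.
So (1/(2π)) ∫_{-π}^{π} (5x - 9)^2 dx = 25π^2/3 + 81 = 25π^2/3 + 81.
Parseval ⇒ Σ |c_n|^2 = 25π^2/3 + 81.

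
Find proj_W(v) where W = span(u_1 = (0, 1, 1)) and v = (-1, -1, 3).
proj_W(v) = (0, 1, 1)

Set up U = [u_1 | ... | u_1] ∈ R^(3×1). The projector onto W = col(U) is P = U (U^T U)^(-1) U^T.
Compute U^T U =
  [2],
and U^T v = (2).
Solve U^T U · c = U^T v for the coefficients: c = (1). The projection is proj_W(v) = U c.
Check: (v - proj_W(v)) · u_1 = 0  (should be 0).
Result: proj_W(v) = (0, 1, 1).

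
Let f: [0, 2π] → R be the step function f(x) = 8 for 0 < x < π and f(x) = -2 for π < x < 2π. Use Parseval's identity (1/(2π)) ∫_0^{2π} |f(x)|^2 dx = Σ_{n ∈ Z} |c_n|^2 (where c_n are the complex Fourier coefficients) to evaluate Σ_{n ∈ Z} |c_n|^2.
Σ |c_n|^2 = 34

Parseval equates the L^2 energy of f (normalised by 1/(2π)) with the ℓ^2 sum of its Fourier coefficients: (1/(2π)) ∫_0^{2π} |f|^2 = Σ |c_n|^2.
Compute the left side: (1/(2π)) [∫_0^π 8^2 dx + ∫_π^{2π} (-2)^2 dx] = (1/(2π)) · (64π + 4π) = (64 + 4)/2 = 34.
So Σ_{n ∈ Z} |c_n|^2 = 34.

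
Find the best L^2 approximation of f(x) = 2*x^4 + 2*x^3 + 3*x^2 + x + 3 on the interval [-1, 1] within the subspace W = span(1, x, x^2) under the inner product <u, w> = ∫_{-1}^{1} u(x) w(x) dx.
g(x) = 33*x^2/7 + 11*x/5 + 99/35

The best approximation g ∈ W is the orthogonal projection of f onto W. Writing g = a_0 + a_1 x + a_2 x^2, the coefficients solve the normal equations G · a = b where
  G_{ij} = <φ_i, φ_j> and b_i = <f, φ_i>, with φ_0 = 1, φ_1 = x, φ_2 = x^2.
G =
  [2, 0, 2/3]
  [0, 2/3, 0]
  [2/3, 0, 2/5],
b = (44/5, 22/15, 132/35).
Solving gives a_0 = 99/35, a_1 = 11/5, a_2 = 33/7, so
  g(x) = 33*x^2/7 + 11*x/5 + 99/35.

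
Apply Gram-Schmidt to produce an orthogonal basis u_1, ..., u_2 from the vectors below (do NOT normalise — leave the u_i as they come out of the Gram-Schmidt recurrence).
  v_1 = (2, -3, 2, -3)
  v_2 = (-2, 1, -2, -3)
Orthogonal basis:
  u_1 = (2, -3, 2, -3)
  u_2 = (-24/13, 10/13, -24/13, -42/13)

Apply the Gram-Schmidt recurrence
  u_1 = v_1
  u_i = v_i − Σ_{j<i} ((v_i · u_j) / (u_j · u_j)) · u_j.

Step by step this gives:
  u_1 = (2, -3, 2, -3)
  u_2 = (-24/13, 10/13, -24/13, -42/13)

Orthogonality check:
  u_2 · u_1 = 0 (should be 0)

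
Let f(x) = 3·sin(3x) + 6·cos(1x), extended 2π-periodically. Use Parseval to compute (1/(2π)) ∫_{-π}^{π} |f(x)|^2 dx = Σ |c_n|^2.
Σ |c_n|^2 = 45/2

Expand |f|^2 and use orthogonality of {sin(nx), cos(mx)} on [-π, π]:
  ∫_{-π}^{π} sin(nx)^2 dx = π, ∫ cos(mx)^2 dx = π, and cross terms integrate to 0.
So ∫_{-π}^{π} f(x)^2 dx = 3^2 · π + 6^2 · π = (9 + 36)π.
Divide by 2π: (9 + 36)/2 = 45/2.
By Parseval, this equals Σ |c_n|^2.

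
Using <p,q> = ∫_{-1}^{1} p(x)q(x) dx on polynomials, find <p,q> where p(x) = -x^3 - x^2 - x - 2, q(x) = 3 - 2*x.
<p,q> = -178/15

Expand the product: p(x)·q(x) = 2*x^4 - x^3 - x^2 + x - 6.
∫_{-1}^{1} of each monomial x^k gives [2/(k+1) if k even, 0 if k odd]. Integrating term-by-term (or equivalently evaluating the antiderivative F(x) = 2*x^5/5 - x^4/4 - x^3/3 + x^2/2 - 6*x at the endpoints):
  F(1) − F(−1) = -341/60 − (371/60) = -178/15.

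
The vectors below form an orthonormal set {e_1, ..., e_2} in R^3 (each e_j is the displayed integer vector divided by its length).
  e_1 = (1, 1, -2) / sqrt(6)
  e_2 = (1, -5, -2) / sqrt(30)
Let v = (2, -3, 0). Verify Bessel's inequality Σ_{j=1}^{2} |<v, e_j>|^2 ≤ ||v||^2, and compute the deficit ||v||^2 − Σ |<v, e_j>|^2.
Σ |<v, e_j>|^2 = 49/5; ||v||^2 = 13; deficit = 16/5

Write each e_j = u_j / sqrt(<u_j, u_j>) where u_j is the displayed integer vector. Then <v, e_j> = <v, u_j> / sqrt(<u_j, u_j>), so |<v, e_j>|^2 = <v, u_j>^2 / <u_j, u_j>.
Coefficients: <v, e_1> = -1/sqrt(6), <v, e_2> = 17/sqrt(30).
Square and sum: Σ |<v, e_j>|^2 = 49/5.
Compute ||v||^2 = v·v = 13.
Deficit = 13 − 49/5 = 16/5 ≥ 0, confirming Bessel's inequality. (The deficit equals ||v − Σ <v,e_j> e_j||^2, the squared distance from v to span{e_j}.)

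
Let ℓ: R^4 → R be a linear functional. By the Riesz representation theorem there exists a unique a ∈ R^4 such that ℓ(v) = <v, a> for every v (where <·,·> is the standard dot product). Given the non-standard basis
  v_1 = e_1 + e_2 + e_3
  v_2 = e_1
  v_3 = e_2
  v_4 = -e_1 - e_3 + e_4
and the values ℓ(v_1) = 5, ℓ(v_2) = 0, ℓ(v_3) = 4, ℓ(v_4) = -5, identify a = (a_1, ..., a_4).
a = (0, 4, 1, -4)

Write a = (a_1, ..., a_4) in the standard basis. For each basis vector v_i, ℓ(v_i) = <v_i, a> is a linear equation in the a_j's. Collect the n equations into a matrix system V a = ℓ, where row i of V is v_i (expressed in the standard basis). Since V is invertible (lower-triangular with 1s on the diagonal, up to permutation), solve by back-substitution:
  V =
[[1, 1, 1, 0],
 [1, 0, 0, 0],
 [0, 1, 0, 0],
 [-1, 0, -1, 1]]
  V a = (5, 0, 4, -5)
Solving gives a = (0, 4, 1, -4).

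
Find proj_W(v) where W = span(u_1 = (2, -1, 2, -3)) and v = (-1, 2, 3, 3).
proj_W(v) = (-7/9, 7/18, -7/9, 7/6)

Set up U = [u_1 | ... | u_1] ∈ R^(4×1). The projector onto W = col(U) is P = U (U^T U)^(-1) U^T.
Compute U^T U =
  [18],
and U^T v = (-7).
Solve U^T U · c = U^T v for the coefficients: c = (-7/18). The projection is proj_W(v) = U c.
Check: (v - proj_W(v)) · u_1 = 0  (should be 0).
Result: proj_W(v) = (-7/9, 7/18, -7/9, 7/6).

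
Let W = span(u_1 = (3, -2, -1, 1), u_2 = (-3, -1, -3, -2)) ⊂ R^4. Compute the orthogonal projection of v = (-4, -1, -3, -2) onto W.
proj_W(v) = (-387/103, -78/103, -319/103, -241/103)

Set up U = [u_1 | ... | u_2] ∈ R^(4×2). The projector onto W = col(U) is P = U (U^T U)^(-1) U^T.
Compute U^T U =
  [15, -6]
  [-6, 23],
and U^T v = (-9, 26).
Solve U^T U · c = U^T v for the coefficients: c = (-17/103, 112/103). The projection is proj_W(v) = U c.
Check: (v - proj_W(v)) · u_1 = 0  (should be 0).
Check: (v - proj_W(v)) · u_2 = 0  (should be 0).
Result: proj_W(v) = (-387/103, -78/103, -319/103, -241/103).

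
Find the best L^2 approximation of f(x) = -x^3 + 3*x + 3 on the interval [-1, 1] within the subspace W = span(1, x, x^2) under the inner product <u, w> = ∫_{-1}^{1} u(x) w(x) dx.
g(x) = 12*x/5 + 3

The best approximation g ∈ W is the orthogonal projection of f onto W. Writing g = a_0 + a_1 x + a_2 x^2, the coefficients solve the normal equations G · a = b where
  G_{ij} = <φ_i, φ_j> and b_i = <f, φ_i>, with φ_0 = 1, φ_1 = x, φ_2 = x^2.
G =
  [2, 0, 2/3]
  [0, 2/3, 0]
  [2/3, 0, 2/5],
b = (6, 8/5, 2).
Solving gives a_0 = 3, a_1 = 12/5, a_2 = 0, so
  g(x) = 12*x/5 + 3.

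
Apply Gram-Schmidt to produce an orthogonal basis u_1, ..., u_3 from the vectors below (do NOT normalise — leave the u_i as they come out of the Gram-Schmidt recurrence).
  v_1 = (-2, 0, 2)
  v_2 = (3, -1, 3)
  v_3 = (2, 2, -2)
Orthogonal basis:
  u_1 = (-2, 0, 2)
  u_2 = (3, -1, 3)
  u_3 = (6/19, 36/19, 6/19)

Apply the Gram-Schmidt recurrence
  u_1 = v_1
  u_i = v_i − Σ_{j<i} ((v_i · u_j) / (u_j · u_j)) · u_j.

Step by step this gives:
  u_1 = (-2, 0, 2)
  u_2 = (3, -1, 3)
  u_3 = (6/19, 36/19, 6/19)

Orthogonality check:
  u_2 · u_1 = 0 (should be 0)
  u_3 · u_1 = 0 (should be 0)
  u_3 · u_2 = 0 (should be 0)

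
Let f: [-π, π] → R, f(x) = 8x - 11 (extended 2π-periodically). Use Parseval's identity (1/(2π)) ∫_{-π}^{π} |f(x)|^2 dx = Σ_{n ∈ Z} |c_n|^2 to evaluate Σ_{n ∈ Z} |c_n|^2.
Σ |c_n|^2 = 64π^2/3 + 121

Expand and integrate term by term over [-π, π]:
  ∫ (8x)^2 dx = 64·(2π^3/3); ∫ 2·8·(-11)·x dx = 0 (odd integrand); ∫ (-11)^2 dx = 121·2π.
So (1/(2π)) ∫_{-π}^{π} (8x - 11)^2 dx = 64π^2/3 + 121 = 64π^2/3 + 121.
Parseval ⇒ Σ |c_n|^2 = 64π^2/3 + 121.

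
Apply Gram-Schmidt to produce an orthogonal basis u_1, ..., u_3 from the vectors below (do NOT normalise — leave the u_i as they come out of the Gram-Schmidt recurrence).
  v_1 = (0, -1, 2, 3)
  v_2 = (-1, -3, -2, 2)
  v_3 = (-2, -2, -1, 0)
Orthogonal basis:
  u_1 = (0, -1, 2, 3)
  u_2 = (-1, -37/14, -19/7, 13/14)
  u_3 = (-314/227, -84/227, 153/227, -130/227)

Apply the Gram-Schmidt recurrence
  u_1 = v_1
  u_i = v_i − Σ_{j<i} ((v_i · u_j) / (u_j · u_j)) · u_j.

Step by step this gives:
  u_1 = (0, -1, 2, 3)
  u_2 = (-1, -37/14, -19/7, 13/14)
  u_3 = (-314/227, -84/227, 153/227, -130/227)

Orthogonality check:
  u_2 · u_1 = 0 (should be 0)
  u_3 · u_1 = 0 (should be 0)
  u_3 · u_2 = 0 (should be 0)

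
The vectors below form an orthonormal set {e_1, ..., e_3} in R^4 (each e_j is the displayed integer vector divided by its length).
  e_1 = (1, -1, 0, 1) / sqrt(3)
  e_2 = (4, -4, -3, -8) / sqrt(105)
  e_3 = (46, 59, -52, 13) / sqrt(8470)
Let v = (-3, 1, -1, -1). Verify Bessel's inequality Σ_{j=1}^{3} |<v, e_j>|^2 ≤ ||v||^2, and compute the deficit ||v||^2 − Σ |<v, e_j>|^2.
Σ |<v, e_j>|^2 = 1060/121; ||v||^2 = 12; deficit = 392/121

Write each e_j = u_j / sqrt(<u_j, u_j>) where u_j is the displayed integer vector. Then <v, e_j> = <v, u_j> / sqrt(<u_j, u_j>), so |<v, e_j>|^2 = <v, u_j>^2 / <u_j, u_j>.
Coefficients: <v, e_1> = -5/sqrt(3), <v, e_2> = -5/sqrt(105), <v, e_3> = -40/sqrt(8470).
Square and sum: Σ |<v, e_j>|^2 = 1060/121.
Compute ||v||^2 = v·v = 12.
Deficit = 12 − 1060/121 = 392/121 ≥ 0, confirming Bessel's inequality. (The deficit equals ||v − Σ <v,e_j> e_j||^2, the squared distance from v to span{e_j}.)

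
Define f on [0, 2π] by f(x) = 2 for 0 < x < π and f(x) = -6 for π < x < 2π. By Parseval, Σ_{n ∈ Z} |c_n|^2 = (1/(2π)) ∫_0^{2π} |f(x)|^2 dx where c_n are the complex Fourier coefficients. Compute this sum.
Σ |c_n|^2 = 20

Parseval equates the L^2 energy of f (normalised by 1/(2π)) with the ℓ^2 sum of its Fourier coefficients: (1/(2π)) ∫_0^{2π} |f|^2 = Σ |c_n|^2.
Compute the left side: (1/(2π)) [∫_0^π 2^2 dx + ∫_π^{2π} (-6)^2 dx] = (1/(2π)) · (4π + 36π) = (4 + 36)/2 = 20.
So Σ_{n ∈ Z} |c_n|^2 = 20.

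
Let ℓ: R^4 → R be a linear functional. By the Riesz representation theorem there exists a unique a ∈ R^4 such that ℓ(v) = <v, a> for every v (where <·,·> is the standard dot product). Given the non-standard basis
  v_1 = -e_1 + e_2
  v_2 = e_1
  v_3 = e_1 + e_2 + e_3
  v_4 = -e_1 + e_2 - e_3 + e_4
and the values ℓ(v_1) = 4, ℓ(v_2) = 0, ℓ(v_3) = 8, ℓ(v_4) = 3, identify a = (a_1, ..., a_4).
a = (0, 4, 4, 3)

Write a = (a_1, ..., a_4) in the standard basis. For each basis vector v_i, ℓ(v_i) = <v_i, a> is a linear equation in the a_j's. Collect the n equations into a matrix system V a = ℓ, where row i of V is v_i (expressed in the standard basis). Since V is invertible (lower-triangular with 1s on the diagonal, up to permutation), solve by back-substitution:
  V =
[[-1, 1, 0, 0],
 [1, 0, 0, 0],
 [1, 1, 1, 0],
 [-1, 1, -1, 1]]
  V a = (4, 0, 8, 3)
Solving gives a = (0, 4, 4, 3).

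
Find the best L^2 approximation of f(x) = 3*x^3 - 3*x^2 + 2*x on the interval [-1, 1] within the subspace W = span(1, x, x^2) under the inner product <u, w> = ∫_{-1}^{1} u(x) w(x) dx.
g(x) = -3*x^2 + 19*x/5

The best approximation g ∈ W is the orthogonal projection of f onto W. Writing g = a_0 + a_1 x + a_2 x^2, the coefficients solve the normal equations G · a = b where
  G_{ij} = <φ_i, φ_j> and b_i = <f, φ_i>, with φ_0 = 1, φ_1 = x, φ_2 = x^2.
G =
  [2, 0, 2/3]
  [0, 2/3, 0]
  [2/3, 0, 2/5],
b = (-2, 38/15, -6/5).
Solving gives a_0 = 0, a_1 = 19/5, a_2 = -3, so
  g(x) = -3*x^2 + 19*x/5.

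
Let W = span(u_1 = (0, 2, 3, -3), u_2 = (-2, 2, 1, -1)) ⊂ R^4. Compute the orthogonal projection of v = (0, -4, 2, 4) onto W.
proj_W(v) = (4/3, -2, -5/3, 5/3)

Set up U = [u_1 | ... | u_2] ∈ R^(4×2). The projector onto W = col(U) is P = U (U^T U)^(-1) U^T.
Compute U^T U =
  [22, 10]
  [10, 10],
and U^T v = (-14, -10).
Solve U^T U · c = U^T v for the coefficients: c = (-1/3, -2/3). The projection is proj_W(v) = U c.
Check: (v - proj_W(v)) · u_1 = 0  (should be 0).
Check: (v - proj_W(v)) · u_2 = 0  (should be 0).
Result: proj_W(v) = (4/3, -2, -5/3, 5/3).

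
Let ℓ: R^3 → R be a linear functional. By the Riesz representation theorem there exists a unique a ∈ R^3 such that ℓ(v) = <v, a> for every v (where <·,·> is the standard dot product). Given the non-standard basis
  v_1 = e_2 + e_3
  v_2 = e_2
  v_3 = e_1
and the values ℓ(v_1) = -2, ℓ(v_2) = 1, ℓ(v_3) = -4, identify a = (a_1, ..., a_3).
a = (-4, 1, -3)

Write a = (a_1, ..., a_3) in the standard basis. For each basis vector v_i, ℓ(v_i) = <v_i, a> is a linear equation in the a_j's. Collect the n equations into a matrix system V a = ℓ, where row i of V is v_i (expressed in the standard basis). Since V is invertible (lower-triangular with 1s on the diagonal, up to permutation), solve by back-substitution:
  V =
[[0, 1, 1],
 [0, 1, 0],
 [1, 0, 0]]
  V a = (-2, 1, -4)
Solving gives a = (-4, 1, -3).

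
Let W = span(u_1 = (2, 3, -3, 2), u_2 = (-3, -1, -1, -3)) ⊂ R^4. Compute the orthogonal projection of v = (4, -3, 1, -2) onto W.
proj_W(v) = (23/47, -53/47, 103/47, 23/47)

Set up U = [u_1 | ... | u_2] ∈ R^(4×2). The projector onto W = col(U) is P = U (U^T U)^(-1) U^T.
Compute U^T U =
  [26, -12]
  [-12, 20],
and U^T v = (-8, -4).
Solve U^T U · c = U^T v for the coefficients: c = (-26/47, -25/47). The projection is proj_W(v) = U c.
Check: (v - proj_W(v)) · u_1 = 0  (should be 0).
Check: (v - proj_W(v)) · u_2 = 0  (should be 0).
Result: proj_W(v) = (23/47, -53/47, 103/47, 23/47).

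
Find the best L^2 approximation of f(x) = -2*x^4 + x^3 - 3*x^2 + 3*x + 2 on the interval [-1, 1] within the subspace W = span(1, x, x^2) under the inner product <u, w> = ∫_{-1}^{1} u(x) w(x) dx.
g(x) = -33*x^2/7 + 18*x/5 + 76/35

The best approximation g ∈ W is the orthogonal projection of f onto W. Writing g = a_0 + a_1 x + a_2 x^2, the coefficients solve the normal equations G · a = b where
  G_{ij} = <φ_i, φ_j> and b_i = <f, φ_i>, with φ_0 = 1, φ_1 = x, φ_2 = x^2.
G =
  [2, 0, 2/3]
  [0, 2/3, 0]
  [2/3, 0, 2/5],
b = (6/5, 12/5, -46/105).
Solving gives a_0 = 76/35, a_1 = 18/5, a_2 = -33/7, so
  g(x) = -33*x^2/7 + 18*x/5 + 76/35.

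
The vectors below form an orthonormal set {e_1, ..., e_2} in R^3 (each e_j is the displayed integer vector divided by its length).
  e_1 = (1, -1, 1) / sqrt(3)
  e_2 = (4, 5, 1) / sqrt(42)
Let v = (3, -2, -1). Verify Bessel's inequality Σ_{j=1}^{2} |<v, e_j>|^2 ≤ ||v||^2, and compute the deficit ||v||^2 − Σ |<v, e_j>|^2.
Σ |<v, e_j>|^2 = 75/14; ||v||^2 = 14; deficit = 121/14

Write each e_j = u_j / sqrt(<u_j, u_j>) where u_j is the displayed integer vector. Then <v, e_j> = <v, u_j> / sqrt(<u_j, u_j>), so |<v, e_j>|^2 = <v, u_j>^2 / <u_j, u_j>.
Coefficients: <v, e_1> = 4/sqrt(3), <v, e_2> = 1/sqrt(42).
Square and sum: Σ |<v, e_j>|^2 = 75/14.
Compute ||v||^2 = v·v = 14.
Deficit = 14 − 75/14 = 121/14 ≥ 0, confirming Bessel's inequality. (The deficit equals ||v − Σ <v,e_j> e_j||^2, the squared distance from v to span{e_j}.)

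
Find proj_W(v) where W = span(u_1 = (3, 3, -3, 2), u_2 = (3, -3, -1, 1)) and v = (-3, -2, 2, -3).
proj_W(v) = (-1839/595, -1161/595, 1613/595, -159/85)

Set up U = [u_1 | ... | u_2] ∈ R^(4×2). The projector onto W = col(U) is P = U (U^T U)^(-1) U^T.
Compute U^T U =
  [31, 5]
  [5, 20],
and U^T v = (-27, -8).
Solve U^T U · c = U^T v for the coefficients: c = (-100/119, -113/595). The projection is proj_W(v) = U c.
Check: (v - proj_W(v)) · u_1 = 0  (should be 0).
Check: (v - proj_W(v)) · u_2 = 0  (should be 0).
Result: proj_W(v) = (-1839/595, -1161/595, 1613/595, -159/85).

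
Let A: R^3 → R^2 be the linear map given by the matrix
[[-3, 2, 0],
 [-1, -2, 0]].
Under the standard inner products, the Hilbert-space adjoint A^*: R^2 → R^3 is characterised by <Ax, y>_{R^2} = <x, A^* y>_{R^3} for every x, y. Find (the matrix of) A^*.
A^* = A^T =
[[-3, -1],
 [2, -2],
 [0, 0]]

For real matrices with standard dot products, the defining identity <Ax, y> = <x, A^* y> gives (Ax)^T y = x^T (A^*) y, i.e. x^T A^T y = x^T (A^*) y. Since this holds for all x, y, we must have A^* = A^T. Therefore
A^* =
[[-3, -1],
 [2, -2],
 [0, 0]].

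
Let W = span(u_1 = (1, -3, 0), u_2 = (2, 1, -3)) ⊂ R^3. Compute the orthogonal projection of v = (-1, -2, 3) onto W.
proj_W(v) = (-193/139, -296/139, 375/139)

Set up U = [u_1 | ... | u_2] ∈ R^(3×2). The projector onto W = col(U) is P = U (U^T U)^(-1) U^T.
Compute U^T U =
  [10, -1]
  [-1, 14],
and U^T v = (5, -13).
Solve U^T U · c = U^T v for the coefficients: c = (57/139, -125/139). The projection is proj_W(v) = U c.
Check: (v - proj_W(v)) · u_1 = 0  (should be 0).
Check: (v - proj_W(v)) · u_2 = 0  (should be 0).
Result: proj_W(v) = (-193/139, -296/139, 375/139).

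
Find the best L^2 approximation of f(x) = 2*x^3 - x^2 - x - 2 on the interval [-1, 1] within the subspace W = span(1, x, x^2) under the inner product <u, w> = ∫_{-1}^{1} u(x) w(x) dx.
g(x) = -x^2 + x/5 - 2

The best approximation g ∈ W is the orthogonal projection of f onto W. Writing g = a_0 + a_1 x + a_2 x^2, the coefficients solve the normal equations G · a = b where
  G_{ij} = <φ_i, φ_j> and b_i = <f, φ_i>, with φ_0 = 1, φ_1 = x, φ_2 = x^2.
G =
  [2, 0, 2/3]
  [0, 2/3, 0]
  [2/3, 0, 2/5],
b = (-14/3, 2/15, -26/15).
Solving gives a_0 = -2, a_1 = 1/5, a_2 = -1, so
  g(x) = -x^2 + x/5 - 2.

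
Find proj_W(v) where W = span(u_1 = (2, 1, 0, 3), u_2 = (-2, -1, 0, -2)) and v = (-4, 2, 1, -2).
proj_W(v) = (-12/5, -6/5, 0, -2)

Set up U = [u_1 | ... | u_2] ∈ R^(4×2). The projector onto W = col(U) is P = U (U^T U)^(-1) U^T.
Compute U^T U =
  [14, -11]
  [-11, 9],
and U^T v = (-12, 10).
Solve U^T U · c = U^T v for the coefficients: c = (2/5, 8/5). The projection is proj_W(v) = U c.
Check: (v - proj_W(v)) · u_1 = 0  (should be 0).
Check: (v - proj_W(v)) · u_2 = 0  (should be 0).
Result: proj_W(v) = (-12/5, -6/5, 0, -2).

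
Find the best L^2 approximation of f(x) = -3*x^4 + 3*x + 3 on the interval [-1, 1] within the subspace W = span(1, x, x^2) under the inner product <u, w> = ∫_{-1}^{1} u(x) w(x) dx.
g(x) = -18*x^2/7 + 3*x + 114/35

The best approximation g ∈ W is the orthogonal projection of f onto W. Writing g = a_0 + a_1 x + a_2 x^2, the coefficients solve the normal equations G · a = b where
  G_{ij} = <φ_i, φ_j> and b_i = <f, φ_i>, with φ_0 = 1, φ_1 = x, φ_2 = x^2.
G =
  [2, 0, 2/3]
  [0, 2/3, 0]
  [2/3, 0, 2/5],
b = (24/5, 2, 8/7).
Solving gives a_0 = 114/35, a_1 = 3, a_2 = -18/7, so
  g(x) = -18*x^2/7 + 3*x + 114/35.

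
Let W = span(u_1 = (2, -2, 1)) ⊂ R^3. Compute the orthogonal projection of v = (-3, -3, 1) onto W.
proj_W(v) = (2/9, -2/9, 1/9)

Set up U = [u_1 | ... | u_1] ∈ R^(3×1). The projector onto W = col(U) is P = U (U^T U)^(-1) U^T.
Compute U^T U =
  [9],
and U^T v = (1).
Solve U^T U · c = U^T v for the coefficients: c = (1/9). The projection is proj_W(v) = U c.
Check: (v - proj_W(v)) · u_1 = 0  (should be 0).
Result: proj_W(v) = (2/9, -2/9, 1/9).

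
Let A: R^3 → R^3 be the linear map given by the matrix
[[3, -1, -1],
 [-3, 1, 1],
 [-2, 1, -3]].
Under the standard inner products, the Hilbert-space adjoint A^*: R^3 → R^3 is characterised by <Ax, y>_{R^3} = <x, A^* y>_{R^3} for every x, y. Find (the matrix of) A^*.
A^* = A^T =
[[3, -3, -2],
 [-1, 1, 1],
 [-1, 1, -3]]

For real matrices with standard dot products, the defining identity <Ax, y> = <x, A^* y> gives (Ax)^T y = x^T (A^*) y, i.e. x^T A^T y = x^T (A^*) y. Since this holds for all x, y, we must have A^* = A^T. Therefore
A^* =
[[3, -3, -2],
 [-1, 1, 1],
 [-1, 1, -3]].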